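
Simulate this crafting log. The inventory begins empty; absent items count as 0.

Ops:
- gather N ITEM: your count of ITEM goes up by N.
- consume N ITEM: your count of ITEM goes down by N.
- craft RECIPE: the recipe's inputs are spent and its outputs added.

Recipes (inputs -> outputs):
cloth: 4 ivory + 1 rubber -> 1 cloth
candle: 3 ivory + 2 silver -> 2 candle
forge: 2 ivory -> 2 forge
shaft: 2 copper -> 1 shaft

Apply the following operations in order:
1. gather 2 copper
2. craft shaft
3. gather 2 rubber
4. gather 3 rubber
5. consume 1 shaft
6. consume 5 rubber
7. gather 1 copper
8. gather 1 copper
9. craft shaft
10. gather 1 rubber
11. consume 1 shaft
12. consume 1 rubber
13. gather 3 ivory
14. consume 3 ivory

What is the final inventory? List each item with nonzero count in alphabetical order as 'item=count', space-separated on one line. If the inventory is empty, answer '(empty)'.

After 1 (gather 2 copper): copper=2
After 2 (craft shaft): shaft=1
After 3 (gather 2 rubber): rubber=2 shaft=1
After 4 (gather 3 rubber): rubber=5 shaft=1
After 5 (consume 1 shaft): rubber=5
After 6 (consume 5 rubber): (empty)
After 7 (gather 1 copper): copper=1
After 8 (gather 1 copper): copper=2
After 9 (craft shaft): shaft=1
After 10 (gather 1 rubber): rubber=1 shaft=1
After 11 (consume 1 shaft): rubber=1
After 12 (consume 1 rubber): (empty)
After 13 (gather 3 ivory): ivory=3
After 14 (consume 3 ivory): (empty)

Answer: (empty)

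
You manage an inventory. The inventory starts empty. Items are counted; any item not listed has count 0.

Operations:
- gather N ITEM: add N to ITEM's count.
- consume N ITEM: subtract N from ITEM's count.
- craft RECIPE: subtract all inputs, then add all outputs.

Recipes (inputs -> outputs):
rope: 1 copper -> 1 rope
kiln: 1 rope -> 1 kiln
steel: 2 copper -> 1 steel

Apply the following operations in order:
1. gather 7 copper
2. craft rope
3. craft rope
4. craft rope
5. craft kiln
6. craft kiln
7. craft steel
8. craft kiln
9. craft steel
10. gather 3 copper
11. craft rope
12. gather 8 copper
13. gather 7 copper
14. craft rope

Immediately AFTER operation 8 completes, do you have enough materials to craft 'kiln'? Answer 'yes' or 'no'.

Answer: no

Derivation:
After 1 (gather 7 copper): copper=7
After 2 (craft rope): copper=6 rope=1
After 3 (craft rope): copper=5 rope=2
After 4 (craft rope): copper=4 rope=3
After 5 (craft kiln): copper=4 kiln=1 rope=2
After 6 (craft kiln): copper=4 kiln=2 rope=1
After 7 (craft steel): copper=2 kiln=2 rope=1 steel=1
After 8 (craft kiln): copper=2 kiln=3 steel=1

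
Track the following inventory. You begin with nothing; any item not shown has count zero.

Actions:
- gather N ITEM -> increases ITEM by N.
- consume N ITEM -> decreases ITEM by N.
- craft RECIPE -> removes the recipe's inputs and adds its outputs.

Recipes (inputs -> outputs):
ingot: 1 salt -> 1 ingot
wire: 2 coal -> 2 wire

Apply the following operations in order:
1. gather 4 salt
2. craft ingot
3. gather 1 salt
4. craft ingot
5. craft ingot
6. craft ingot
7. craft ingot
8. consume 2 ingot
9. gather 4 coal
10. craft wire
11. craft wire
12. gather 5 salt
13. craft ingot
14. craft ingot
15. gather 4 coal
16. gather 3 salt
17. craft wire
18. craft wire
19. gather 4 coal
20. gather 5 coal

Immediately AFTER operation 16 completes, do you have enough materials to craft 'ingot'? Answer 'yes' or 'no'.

Answer: yes

Derivation:
After 1 (gather 4 salt): salt=4
After 2 (craft ingot): ingot=1 salt=3
After 3 (gather 1 salt): ingot=1 salt=4
After 4 (craft ingot): ingot=2 salt=3
After 5 (craft ingot): ingot=3 salt=2
After 6 (craft ingot): ingot=4 salt=1
After 7 (craft ingot): ingot=5
After 8 (consume 2 ingot): ingot=3
After 9 (gather 4 coal): coal=4 ingot=3
After 10 (craft wire): coal=2 ingot=3 wire=2
After 11 (craft wire): ingot=3 wire=4
After 12 (gather 5 salt): ingot=3 salt=5 wire=4
After 13 (craft ingot): ingot=4 salt=4 wire=4
After 14 (craft ingot): ingot=5 salt=3 wire=4
After 15 (gather 4 coal): coal=4 ingot=5 salt=3 wire=4
After 16 (gather 3 salt): coal=4 ingot=5 salt=6 wire=4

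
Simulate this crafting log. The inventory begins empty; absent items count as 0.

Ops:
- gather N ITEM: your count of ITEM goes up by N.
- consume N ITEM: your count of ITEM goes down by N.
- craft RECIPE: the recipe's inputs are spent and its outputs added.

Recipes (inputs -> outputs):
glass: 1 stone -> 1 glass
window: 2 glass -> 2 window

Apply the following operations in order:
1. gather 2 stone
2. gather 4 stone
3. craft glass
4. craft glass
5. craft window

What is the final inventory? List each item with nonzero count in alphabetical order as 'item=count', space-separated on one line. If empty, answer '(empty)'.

After 1 (gather 2 stone): stone=2
After 2 (gather 4 stone): stone=6
After 3 (craft glass): glass=1 stone=5
After 4 (craft glass): glass=2 stone=4
After 5 (craft window): stone=4 window=2

Answer: stone=4 window=2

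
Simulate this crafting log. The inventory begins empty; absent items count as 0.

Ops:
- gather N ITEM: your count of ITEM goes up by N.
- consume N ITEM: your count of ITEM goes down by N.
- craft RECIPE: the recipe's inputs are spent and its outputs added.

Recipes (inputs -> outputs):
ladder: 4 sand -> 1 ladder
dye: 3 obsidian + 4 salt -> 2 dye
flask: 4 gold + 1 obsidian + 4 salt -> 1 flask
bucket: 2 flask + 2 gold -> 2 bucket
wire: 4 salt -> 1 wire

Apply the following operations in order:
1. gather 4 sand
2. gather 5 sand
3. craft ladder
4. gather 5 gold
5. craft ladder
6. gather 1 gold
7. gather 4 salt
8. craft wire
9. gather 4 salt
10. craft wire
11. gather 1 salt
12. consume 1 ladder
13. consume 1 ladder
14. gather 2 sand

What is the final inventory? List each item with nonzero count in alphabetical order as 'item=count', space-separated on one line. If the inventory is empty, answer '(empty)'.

Answer: gold=6 salt=1 sand=3 wire=2

Derivation:
After 1 (gather 4 sand): sand=4
After 2 (gather 5 sand): sand=9
After 3 (craft ladder): ladder=1 sand=5
After 4 (gather 5 gold): gold=5 ladder=1 sand=5
After 5 (craft ladder): gold=5 ladder=2 sand=1
After 6 (gather 1 gold): gold=6 ladder=2 sand=1
After 7 (gather 4 salt): gold=6 ladder=2 salt=4 sand=1
After 8 (craft wire): gold=6 ladder=2 sand=1 wire=1
After 9 (gather 4 salt): gold=6 ladder=2 salt=4 sand=1 wire=1
After 10 (craft wire): gold=6 ladder=2 sand=1 wire=2
After 11 (gather 1 salt): gold=6 ladder=2 salt=1 sand=1 wire=2
After 12 (consume 1 ladder): gold=6 ladder=1 salt=1 sand=1 wire=2
After 13 (consume 1 ladder): gold=6 salt=1 sand=1 wire=2
After 14 (gather 2 sand): gold=6 salt=1 sand=3 wire=2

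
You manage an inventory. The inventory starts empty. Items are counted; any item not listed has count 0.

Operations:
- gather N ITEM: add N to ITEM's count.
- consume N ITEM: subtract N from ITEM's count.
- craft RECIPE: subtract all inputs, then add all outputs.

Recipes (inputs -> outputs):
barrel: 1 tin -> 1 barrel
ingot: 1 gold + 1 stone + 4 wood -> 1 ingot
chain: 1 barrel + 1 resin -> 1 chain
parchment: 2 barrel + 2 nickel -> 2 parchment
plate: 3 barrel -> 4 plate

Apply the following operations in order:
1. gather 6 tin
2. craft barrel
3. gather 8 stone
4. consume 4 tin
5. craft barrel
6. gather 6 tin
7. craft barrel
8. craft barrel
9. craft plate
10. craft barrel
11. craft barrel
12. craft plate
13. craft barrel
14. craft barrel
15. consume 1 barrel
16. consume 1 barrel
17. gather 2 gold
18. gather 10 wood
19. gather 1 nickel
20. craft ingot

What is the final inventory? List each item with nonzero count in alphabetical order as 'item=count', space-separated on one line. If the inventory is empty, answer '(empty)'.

Answer: gold=1 ingot=1 nickel=1 plate=8 stone=7 wood=6

Derivation:
After 1 (gather 6 tin): tin=6
After 2 (craft barrel): barrel=1 tin=5
After 3 (gather 8 stone): barrel=1 stone=8 tin=5
After 4 (consume 4 tin): barrel=1 stone=8 tin=1
After 5 (craft barrel): barrel=2 stone=8
After 6 (gather 6 tin): barrel=2 stone=8 tin=6
After 7 (craft barrel): barrel=3 stone=8 tin=5
After 8 (craft barrel): barrel=4 stone=8 tin=4
After 9 (craft plate): barrel=1 plate=4 stone=8 tin=4
After 10 (craft barrel): barrel=2 plate=4 stone=8 tin=3
After 11 (craft barrel): barrel=3 plate=4 stone=8 tin=2
After 12 (craft plate): plate=8 stone=8 tin=2
After 13 (craft barrel): barrel=1 plate=8 stone=8 tin=1
After 14 (craft barrel): barrel=2 plate=8 stone=8
After 15 (consume 1 barrel): barrel=1 plate=8 stone=8
After 16 (consume 1 barrel): plate=8 stone=8
After 17 (gather 2 gold): gold=2 plate=8 stone=8
After 18 (gather 10 wood): gold=2 plate=8 stone=8 wood=10
After 19 (gather 1 nickel): gold=2 nickel=1 plate=8 stone=8 wood=10
After 20 (craft ingot): gold=1 ingot=1 nickel=1 plate=8 stone=7 wood=6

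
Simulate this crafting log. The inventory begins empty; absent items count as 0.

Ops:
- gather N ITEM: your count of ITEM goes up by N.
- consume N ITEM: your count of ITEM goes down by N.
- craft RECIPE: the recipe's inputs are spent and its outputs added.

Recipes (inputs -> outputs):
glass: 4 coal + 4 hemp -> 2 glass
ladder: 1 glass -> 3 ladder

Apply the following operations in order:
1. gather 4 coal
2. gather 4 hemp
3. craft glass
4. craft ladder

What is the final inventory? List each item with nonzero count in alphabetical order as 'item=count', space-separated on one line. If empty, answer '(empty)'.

After 1 (gather 4 coal): coal=4
After 2 (gather 4 hemp): coal=4 hemp=4
After 3 (craft glass): glass=2
After 4 (craft ladder): glass=1 ladder=3

Answer: glass=1 ladder=3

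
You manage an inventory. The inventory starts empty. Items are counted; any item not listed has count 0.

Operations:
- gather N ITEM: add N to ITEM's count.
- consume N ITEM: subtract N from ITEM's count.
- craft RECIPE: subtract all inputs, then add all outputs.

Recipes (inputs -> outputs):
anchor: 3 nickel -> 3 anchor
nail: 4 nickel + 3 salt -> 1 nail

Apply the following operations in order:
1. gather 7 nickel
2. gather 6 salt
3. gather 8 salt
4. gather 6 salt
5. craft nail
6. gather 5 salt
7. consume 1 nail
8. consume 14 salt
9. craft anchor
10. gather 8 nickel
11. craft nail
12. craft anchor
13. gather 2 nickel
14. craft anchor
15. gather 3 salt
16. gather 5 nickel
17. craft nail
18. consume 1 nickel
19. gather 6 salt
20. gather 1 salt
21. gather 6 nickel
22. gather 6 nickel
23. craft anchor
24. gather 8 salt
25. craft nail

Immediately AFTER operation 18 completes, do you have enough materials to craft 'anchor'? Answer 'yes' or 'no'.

Answer: no

Derivation:
After 1 (gather 7 nickel): nickel=7
After 2 (gather 6 salt): nickel=7 salt=6
After 3 (gather 8 salt): nickel=7 salt=14
After 4 (gather 6 salt): nickel=7 salt=20
After 5 (craft nail): nail=1 nickel=3 salt=17
After 6 (gather 5 salt): nail=1 nickel=3 salt=22
After 7 (consume 1 nail): nickel=3 salt=22
After 8 (consume 14 salt): nickel=3 salt=8
After 9 (craft anchor): anchor=3 salt=8
After 10 (gather 8 nickel): anchor=3 nickel=8 salt=8
After 11 (craft nail): anchor=3 nail=1 nickel=4 salt=5
After 12 (craft anchor): anchor=6 nail=1 nickel=1 salt=5
After 13 (gather 2 nickel): anchor=6 nail=1 nickel=3 salt=5
After 14 (craft anchor): anchor=9 nail=1 salt=5
After 15 (gather 3 salt): anchor=9 nail=1 salt=8
After 16 (gather 5 nickel): anchor=9 nail=1 nickel=5 salt=8
After 17 (craft nail): anchor=9 nail=2 nickel=1 salt=5
After 18 (consume 1 nickel): anchor=9 nail=2 salt=5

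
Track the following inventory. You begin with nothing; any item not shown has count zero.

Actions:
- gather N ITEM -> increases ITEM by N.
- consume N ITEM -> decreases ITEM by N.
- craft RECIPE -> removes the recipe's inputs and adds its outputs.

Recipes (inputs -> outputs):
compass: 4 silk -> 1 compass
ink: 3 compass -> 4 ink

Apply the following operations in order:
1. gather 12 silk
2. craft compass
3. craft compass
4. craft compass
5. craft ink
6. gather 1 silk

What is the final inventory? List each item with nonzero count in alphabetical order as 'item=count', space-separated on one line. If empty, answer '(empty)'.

Answer: ink=4 silk=1

Derivation:
After 1 (gather 12 silk): silk=12
After 2 (craft compass): compass=1 silk=8
After 3 (craft compass): compass=2 silk=4
After 4 (craft compass): compass=3
After 5 (craft ink): ink=4
After 6 (gather 1 silk): ink=4 silk=1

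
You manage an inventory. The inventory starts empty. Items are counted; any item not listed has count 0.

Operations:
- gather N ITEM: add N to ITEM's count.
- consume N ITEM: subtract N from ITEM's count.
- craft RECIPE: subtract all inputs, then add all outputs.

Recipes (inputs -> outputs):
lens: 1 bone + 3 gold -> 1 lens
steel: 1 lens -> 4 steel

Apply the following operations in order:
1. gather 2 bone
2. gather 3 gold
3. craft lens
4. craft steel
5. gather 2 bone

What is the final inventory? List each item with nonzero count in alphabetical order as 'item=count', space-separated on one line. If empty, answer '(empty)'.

Answer: bone=3 steel=4

Derivation:
After 1 (gather 2 bone): bone=2
After 2 (gather 3 gold): bone=2 gold=3
After 3 (craft lens): bone=1 lens=1
After 4 (craft steel): bone=1 steel=4
After 5 (gather 2 bone): bone=3 steel=4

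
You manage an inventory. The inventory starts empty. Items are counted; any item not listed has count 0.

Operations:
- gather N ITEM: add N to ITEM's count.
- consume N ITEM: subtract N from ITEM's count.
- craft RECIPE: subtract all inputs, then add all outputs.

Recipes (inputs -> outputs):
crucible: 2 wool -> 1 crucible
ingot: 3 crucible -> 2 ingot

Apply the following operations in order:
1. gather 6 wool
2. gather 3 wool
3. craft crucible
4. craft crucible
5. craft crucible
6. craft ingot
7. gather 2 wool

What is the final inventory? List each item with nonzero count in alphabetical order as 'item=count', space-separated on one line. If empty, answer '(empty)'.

Answer: ingot=2 wool=5

Derivation:
After 1 (gather 6 wool): wool=6
After 2 (gather 3 wool): wool=9
After 3 (craft crucible): crucible=1 wool=7
After 4 (craft crucible): crucible=2 wool=5
After 5 (craft crucible): crucible=3 wool=3
After 6 (craft ingot): ingot=2 wool=3
After 7 (gather 2 wool): ingot=2 wool=5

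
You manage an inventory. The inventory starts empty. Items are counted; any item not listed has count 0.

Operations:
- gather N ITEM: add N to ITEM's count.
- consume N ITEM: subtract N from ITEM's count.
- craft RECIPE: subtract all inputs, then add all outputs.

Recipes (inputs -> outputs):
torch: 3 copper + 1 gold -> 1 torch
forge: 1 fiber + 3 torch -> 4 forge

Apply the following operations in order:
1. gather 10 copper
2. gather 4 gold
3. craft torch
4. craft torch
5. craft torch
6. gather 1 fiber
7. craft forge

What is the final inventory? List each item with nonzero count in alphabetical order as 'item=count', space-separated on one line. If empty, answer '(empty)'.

After 1 (gather 10 copper): copper=10
After 2 (gather 4 gold): copper=10 gold=4
After 3 (craft torch): copper=7 gold=3 torch=1
After 4 (craft torch): copper=4 gold=2 torch=2
After 5 (craft torch): copper=1 gold=1 torch=3
After 6 (gather 1 fiber): copper=1 fiber=1 gold=1 torch=3
After 7 (craft forge): copper=1 forge=4 gold=1

Answer: copper=1 forge=4 gold=1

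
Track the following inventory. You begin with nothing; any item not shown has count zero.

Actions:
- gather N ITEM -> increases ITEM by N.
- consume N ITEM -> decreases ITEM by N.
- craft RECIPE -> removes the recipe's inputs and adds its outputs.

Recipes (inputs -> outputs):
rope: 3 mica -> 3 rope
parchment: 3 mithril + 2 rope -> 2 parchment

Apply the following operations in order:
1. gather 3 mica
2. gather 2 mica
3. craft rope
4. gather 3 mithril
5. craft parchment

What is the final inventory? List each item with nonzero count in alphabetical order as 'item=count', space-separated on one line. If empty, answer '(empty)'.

Answer: mica=2 parchment=2 rope=1

Derivation:
After 1 (gather 3 mica): mica=3
After 2 (gather 2 mica): mica=5
After 3 (craft rope): mica=2 rope=3
After 4 (gather 3 mithril): mica=2 mithril=3 rope=3
After 5 (craft parchment): mica=2 parchment=2 rope=1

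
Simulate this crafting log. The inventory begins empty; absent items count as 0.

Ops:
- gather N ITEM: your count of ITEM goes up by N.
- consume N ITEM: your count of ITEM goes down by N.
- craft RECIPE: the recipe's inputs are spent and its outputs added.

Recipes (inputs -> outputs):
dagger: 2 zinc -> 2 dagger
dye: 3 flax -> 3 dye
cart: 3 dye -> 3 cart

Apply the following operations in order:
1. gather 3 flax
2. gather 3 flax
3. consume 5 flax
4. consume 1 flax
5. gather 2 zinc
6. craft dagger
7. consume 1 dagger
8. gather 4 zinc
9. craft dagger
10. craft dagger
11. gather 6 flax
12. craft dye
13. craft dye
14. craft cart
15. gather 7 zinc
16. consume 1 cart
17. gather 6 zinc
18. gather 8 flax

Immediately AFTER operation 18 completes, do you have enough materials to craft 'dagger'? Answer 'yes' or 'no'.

Answer: yes

Derivation:
After 1 (gather 3 flax): flax=3
After 2 (gather 3 flax): flax=6
After 3 (consume 5 flax): flax=1
After 4 (consume 1 flax): (empty)
After 5 (gather 2 zinc): zinc=2
After 6 (craft dagger): dagger=2
After 7 (consume 1 dagger): dagger=1
After 8 (gather 4 zinc): dagger=1 zinc=4
After 9 (craft dagger): dagger=3 zinc=2
After 10 (craft dagger): dagger=5
After 11 (gather 6 flax): dagger=5 flax=6
After 12 (craft dye): dagger=5 dye=3 flax=3
After 13 (craft dye): dagger=5 dye=6
After 14 (craft cart): cart=3 dagger=5 dye=3
After 15 (gather 7 zinc): cart=3 dagger=5 dye=3 zinc=7
After 16 (consume 1 cart): cart=2 dagger=5 dye=3 zinc=7
After 17 (gather 6 zinc): cart=2 dagger=5 dye=3 zinc=13
After 18 (gather 8 flax): cart=2 dagger=5 dye=3 flax=8 zinc=13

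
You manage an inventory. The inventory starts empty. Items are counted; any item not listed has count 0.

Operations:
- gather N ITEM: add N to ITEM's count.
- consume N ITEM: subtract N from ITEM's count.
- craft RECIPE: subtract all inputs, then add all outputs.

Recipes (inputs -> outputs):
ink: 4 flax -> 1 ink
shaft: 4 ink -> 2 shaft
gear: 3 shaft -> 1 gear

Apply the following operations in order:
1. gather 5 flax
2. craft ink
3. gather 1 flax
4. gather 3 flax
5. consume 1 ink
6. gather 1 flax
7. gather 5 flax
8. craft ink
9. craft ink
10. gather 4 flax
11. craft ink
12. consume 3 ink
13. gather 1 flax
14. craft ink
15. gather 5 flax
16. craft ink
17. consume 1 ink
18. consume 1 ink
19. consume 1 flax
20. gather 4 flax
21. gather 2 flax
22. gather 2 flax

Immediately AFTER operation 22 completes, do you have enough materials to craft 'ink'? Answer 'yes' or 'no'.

After 1 (gather 5 flax): flax=5
After 2 (craft ink): flax=1 ink=1
After 3 (gather 1 flax): flax=2 ink=1
After 4 (gather 3 flax): flax=5 ink=1
After 5 (consume 1 ink): flax=5
After 6 (gather 1 flax): flax=6
After 7 (gather 5 flax): flax=11
After 8 (craft ink): flax=7 ink=1
After 9 (craft ink): flax=3 ink=2
After 10 (gather 4 flax): flax=7 ink=2
After 11 (craft ink): flax=3 ink=3
After 12 (consume 3 ink): flax=3
After 13 (gather 1 flax): flax=4
After 14 (craft ink): ink=1
After 15 (gather 5 flax): flax=5 ink=1
After 16 (craft ink): flax=1 ink=2
After 17 (consume 1 ink): flax=1 ink=1
After 18 (consume 1 ink): flax=1
After 19 (consume 1 flax): (empty)
After 20 (gather 4 flax): flax=4
After 21 (gather 2 flax): flax=6
After 22 (gather 2 flax): flax=8

Answer: yes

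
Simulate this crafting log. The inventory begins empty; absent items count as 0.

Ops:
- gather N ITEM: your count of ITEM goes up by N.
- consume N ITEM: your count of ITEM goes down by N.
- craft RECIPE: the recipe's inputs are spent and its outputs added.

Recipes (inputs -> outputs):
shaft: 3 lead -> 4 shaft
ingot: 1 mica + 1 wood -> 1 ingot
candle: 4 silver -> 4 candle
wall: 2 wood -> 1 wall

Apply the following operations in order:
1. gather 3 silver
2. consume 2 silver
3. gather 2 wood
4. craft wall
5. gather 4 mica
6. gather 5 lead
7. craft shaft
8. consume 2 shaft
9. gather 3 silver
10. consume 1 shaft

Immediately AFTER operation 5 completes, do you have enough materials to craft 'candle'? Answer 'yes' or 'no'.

Answer: no

Derivation:
After 1 (gather 3 silver): silver=3
After 2 (consume 2 silver): silver=1
After 3 (gather 2 wood): silver=1 wood=2
After 4 (craft wall): silver=1 wall=1
After 5 (gather 4 mica): mica=4 silver=1 wall=1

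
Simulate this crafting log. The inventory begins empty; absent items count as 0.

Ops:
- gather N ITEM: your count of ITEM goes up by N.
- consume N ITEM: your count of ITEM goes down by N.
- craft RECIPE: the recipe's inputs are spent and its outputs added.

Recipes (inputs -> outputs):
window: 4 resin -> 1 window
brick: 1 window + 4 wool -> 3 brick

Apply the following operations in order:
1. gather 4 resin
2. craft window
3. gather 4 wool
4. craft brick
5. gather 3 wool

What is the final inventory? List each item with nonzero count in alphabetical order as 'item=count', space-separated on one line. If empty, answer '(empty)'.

After 1 (gather 4 resin): resin=4
After 2 (craft window): window=1
After 3 (gather 4 wool): window=1 wool=4
After 4 (craft brick): brick=3
After 5 (gather 3 wool): brick=3 wool=3

Answer: brick=3 wool=3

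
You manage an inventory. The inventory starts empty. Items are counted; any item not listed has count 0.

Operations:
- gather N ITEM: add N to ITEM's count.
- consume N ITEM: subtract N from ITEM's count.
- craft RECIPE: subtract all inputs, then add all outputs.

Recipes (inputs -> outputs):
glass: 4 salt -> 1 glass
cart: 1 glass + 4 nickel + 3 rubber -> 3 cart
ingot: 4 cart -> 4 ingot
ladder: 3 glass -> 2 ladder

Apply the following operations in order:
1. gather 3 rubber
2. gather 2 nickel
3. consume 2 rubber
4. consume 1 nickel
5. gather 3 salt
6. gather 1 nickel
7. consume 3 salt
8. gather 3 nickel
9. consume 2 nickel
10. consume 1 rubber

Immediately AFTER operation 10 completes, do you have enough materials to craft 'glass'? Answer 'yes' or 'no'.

Answer: no

Derivation:
After 1 (gather 3 rubber): rubber=3
After 2 (gather 2 nickel): nickel=2 rubber=3
After 3 (consume 2 rubber): nickel=2 rubber=1
After 4 (consume 1 nickel): nickel=1 rubber=1
After 5 (gather 3 salt): nickel=1 rubber=1 salt=3
After 6 (gather 1 nickel): nickel=2 rubber=1 salt=3
After 7 (consume 3 salt): nickel=2 rubber=1
After 8 (gather 3 nickel): nickel=5 rubber=1
After 9 (consume 2 nickel): nickel=3 rubber=1
After 10 (consume 1 rubber): nickel=3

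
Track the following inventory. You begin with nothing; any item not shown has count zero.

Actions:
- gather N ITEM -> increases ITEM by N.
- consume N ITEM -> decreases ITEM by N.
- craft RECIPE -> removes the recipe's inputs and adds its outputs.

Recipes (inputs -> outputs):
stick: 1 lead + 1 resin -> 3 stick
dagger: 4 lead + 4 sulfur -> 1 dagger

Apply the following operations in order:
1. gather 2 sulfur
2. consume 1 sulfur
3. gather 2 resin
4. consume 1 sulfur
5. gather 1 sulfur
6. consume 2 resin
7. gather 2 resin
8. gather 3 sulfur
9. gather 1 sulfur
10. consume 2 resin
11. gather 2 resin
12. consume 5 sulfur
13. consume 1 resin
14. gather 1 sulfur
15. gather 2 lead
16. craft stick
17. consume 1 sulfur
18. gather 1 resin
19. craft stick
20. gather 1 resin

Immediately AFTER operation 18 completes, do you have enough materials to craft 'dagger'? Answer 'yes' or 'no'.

After 1 (gather 2 sulfur): sulfur=2
After 2 (consume 1 sulfur): sulfur=1
After 3 (gather 2 resin): resin=2 sulfur=1
After 4 (consume 1 sulfur): resin=2
After 5 (gather 1 sulfur): resin=2 sulfur=1
After 6 (consume 2 resin): sulfur=1
After 7 (gather 2 resin): resin=2 sulfur=1
After 8 (gather 3 sulfur): resin=2 sulfur=4
After 9 (gather 1 sulfur): resin=2 sulfur=5
After 10 (consume 2 resin): sulfur=5
After 11 (gather 2 resin): resin=2 sulfur=5
After 12 (consume 5 sulfur): resin=2
After 13 (consume 1 resin): resin=1
After 14 (gather 1 sulfur): resin=1 sulfur=1
After 15 (gather 2 lead): lead=2 resin=1 sulfur=1
After 16 (craft stick): lead=1 stick=3 sulfur=1
After 17 (consume 1 sulfur): lead=1 stick=3
After 18 (gather 1 resin): lead=1 resin=1 stick=3

Answer: no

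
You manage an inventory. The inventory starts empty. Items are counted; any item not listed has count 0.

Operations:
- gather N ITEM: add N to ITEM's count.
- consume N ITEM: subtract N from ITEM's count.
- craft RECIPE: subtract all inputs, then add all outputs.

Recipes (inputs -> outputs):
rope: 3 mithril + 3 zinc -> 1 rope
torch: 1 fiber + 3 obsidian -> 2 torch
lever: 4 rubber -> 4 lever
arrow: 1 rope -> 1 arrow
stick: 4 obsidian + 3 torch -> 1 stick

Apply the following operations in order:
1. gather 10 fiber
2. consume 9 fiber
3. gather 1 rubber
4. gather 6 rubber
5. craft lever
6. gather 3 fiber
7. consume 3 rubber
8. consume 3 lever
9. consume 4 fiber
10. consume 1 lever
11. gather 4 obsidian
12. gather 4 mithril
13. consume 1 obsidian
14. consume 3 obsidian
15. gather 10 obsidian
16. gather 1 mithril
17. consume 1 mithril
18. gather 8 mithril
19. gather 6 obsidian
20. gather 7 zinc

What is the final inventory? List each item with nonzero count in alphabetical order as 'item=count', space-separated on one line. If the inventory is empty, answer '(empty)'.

Answer: mithril=12 obsidian=16 zinc=7

Derivation:
After 1 (gather 10 fiber): fiber=10
After 2 (consume 9 fiber): fiber=1
After 3 (gather 1 rubber): fiber=1 rubber=1
After 4 (gather 6 rubber): fiber=1 rubber=7
After 5 (craft lever): fiber=1 lever=4 rubber=3
After 6 (gather 3 fiber): fiber=4 lever=4 rubber=3
After 7 (consume 3 rubber): fiber=4 lever=4
After 8 (consume 3 lever): fiber=4 lever=1
After 9 (consume 4 fiber): lever=1
After 10 (consume 1 lever): (empty)
After 11 (gather 4 obsidian): obsidian=4
After 12 (gather 4 mithril): mithril=4 obsidian=4
After 13 (consume 1 obsidian): mithril=4 obsidian=3
After 14 (consume 3 obsidian): mithril=4
After 15 (gather 10 obsidian): mithril=4 obsidian=10
After 16 (gather 1 mithril): mithril=5 obsidian=10
After 17 (consume 1 mithril): mithril=4 obsidian=10
After 18 (gather 8 mithril): mithril=12 obsidian=10
After 19 (gather 6 obsidian): mithril=12 obsidian=16
After 20 (gather 7 zinc): mithril=12 obsidian=16 zinc=7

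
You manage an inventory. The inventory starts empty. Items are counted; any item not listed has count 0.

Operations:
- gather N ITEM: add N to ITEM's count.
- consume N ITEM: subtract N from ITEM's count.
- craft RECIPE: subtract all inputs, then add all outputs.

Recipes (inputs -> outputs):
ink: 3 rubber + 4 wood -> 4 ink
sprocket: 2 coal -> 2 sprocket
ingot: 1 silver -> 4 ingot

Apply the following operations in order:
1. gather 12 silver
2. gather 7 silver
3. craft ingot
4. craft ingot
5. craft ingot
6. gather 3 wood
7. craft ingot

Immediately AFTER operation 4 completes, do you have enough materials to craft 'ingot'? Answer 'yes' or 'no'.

After 1 (gather 12 silver): silver=12
After 2 (gather 7 silver): silver=19
After 3 (craft ingot): ingot=4 silver=18
After 4 (craft ingot): ingot=8 silver=17

Answer: yes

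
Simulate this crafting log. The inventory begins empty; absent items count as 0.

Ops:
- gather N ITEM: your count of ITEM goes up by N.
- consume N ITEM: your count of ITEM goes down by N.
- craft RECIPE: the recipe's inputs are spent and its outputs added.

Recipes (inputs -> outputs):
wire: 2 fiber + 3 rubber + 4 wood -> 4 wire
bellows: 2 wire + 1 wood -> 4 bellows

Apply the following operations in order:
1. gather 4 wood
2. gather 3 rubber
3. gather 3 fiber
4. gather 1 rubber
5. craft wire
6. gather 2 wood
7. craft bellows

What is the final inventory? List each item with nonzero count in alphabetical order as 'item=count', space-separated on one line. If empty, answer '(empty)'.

After 1 (gather 4 wood): wood=4
After 2 (gather 3 rubber): rubber=3 wood=4
After 3 (gather 3 fiber): fiber=3 rubber=3 wood=4
After 4 (gather 1 rubber): fiber=3 rubber=4 wood=4
After 5 (craft wire): fiber=1 rubber=1 wire=4
After 6 (gather 2 wood): fiber=1 rubber=1 wire=4 wood=2
After 7 (craft bellows): bellows=4 fiber=1 rubber=1 wire=2 wood=1

Answer: bellows=4 fiber=1 rubber=1 wire=2 wood=1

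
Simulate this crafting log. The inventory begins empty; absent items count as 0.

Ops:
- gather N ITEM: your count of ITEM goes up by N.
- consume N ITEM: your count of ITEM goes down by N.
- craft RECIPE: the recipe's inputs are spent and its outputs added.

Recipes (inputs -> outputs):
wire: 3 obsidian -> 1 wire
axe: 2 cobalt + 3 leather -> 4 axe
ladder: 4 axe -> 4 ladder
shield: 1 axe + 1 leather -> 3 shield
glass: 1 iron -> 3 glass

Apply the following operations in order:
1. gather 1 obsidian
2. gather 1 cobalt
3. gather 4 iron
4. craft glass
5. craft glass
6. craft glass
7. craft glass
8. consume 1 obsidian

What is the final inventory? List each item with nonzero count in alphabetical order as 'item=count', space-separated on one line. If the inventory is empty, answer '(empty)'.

After 1 (gather 1 obsidian): obsidian=1
After 2 (gather 1 cobalt): cobalt=1 obsidian=1
After 3 (gather 4 iron): cobalt=1 iron=4 obsidian=1
After 4 (craft glass): cobalt=1 glass=3 iron=3 obsidian=1
After 5 (craft glass): cobalt=1 glass=6 iron=2 obsidian=1
After 6 (craft glass): cobalt=1 glass=9 iron=1 obsidian=1
After 7 (craft glass): cobalt=1 glass=12 obsidian=1
After 8 (consume 1 obsidian): cobalt=1 glass=12

Answer: cobalt=1 glass=12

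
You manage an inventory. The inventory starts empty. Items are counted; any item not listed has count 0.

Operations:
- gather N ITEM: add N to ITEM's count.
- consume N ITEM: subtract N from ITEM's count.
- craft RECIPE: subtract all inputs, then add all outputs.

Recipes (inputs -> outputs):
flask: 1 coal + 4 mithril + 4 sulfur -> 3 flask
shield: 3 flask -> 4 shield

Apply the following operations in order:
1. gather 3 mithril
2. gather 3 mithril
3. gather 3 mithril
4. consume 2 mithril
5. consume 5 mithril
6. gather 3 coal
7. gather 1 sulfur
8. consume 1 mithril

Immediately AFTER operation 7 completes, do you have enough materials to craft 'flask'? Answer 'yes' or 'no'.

After 1 (gather 3 mithril): mithril=3
After 2 (gather 3 mithril): mithril=6
After 3 (gather 3 mithril): mithril=9
After 4 (consume 2 mithril): mithril=7
After 5 (consume 5 mithril): mithril=2
After 6 (gather 3 coal): coal=3 mithril=2
After 7 (gather 1 sulfur): coal=3 mithril=2 sulfur=1

Answer: no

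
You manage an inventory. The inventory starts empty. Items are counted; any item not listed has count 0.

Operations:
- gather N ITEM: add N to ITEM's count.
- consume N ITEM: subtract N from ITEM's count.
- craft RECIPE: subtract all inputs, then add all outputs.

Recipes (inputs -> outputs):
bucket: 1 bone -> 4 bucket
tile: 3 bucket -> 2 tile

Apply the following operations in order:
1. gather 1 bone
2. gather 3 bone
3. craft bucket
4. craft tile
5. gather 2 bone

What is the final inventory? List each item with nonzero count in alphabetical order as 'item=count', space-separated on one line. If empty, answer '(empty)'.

After 1 (gather 1 bone): bone=1
After 2 (gather 3 bone): bone=4
After 3 (craft bucket): bone=3 bucket=4
After 4 (craft tile): bone=3 bucket=1 tile=2
After 5 (gather 2 bone): bone=5 bucket=1 tile=2

Answer: bone=5 bucket=1 tile=2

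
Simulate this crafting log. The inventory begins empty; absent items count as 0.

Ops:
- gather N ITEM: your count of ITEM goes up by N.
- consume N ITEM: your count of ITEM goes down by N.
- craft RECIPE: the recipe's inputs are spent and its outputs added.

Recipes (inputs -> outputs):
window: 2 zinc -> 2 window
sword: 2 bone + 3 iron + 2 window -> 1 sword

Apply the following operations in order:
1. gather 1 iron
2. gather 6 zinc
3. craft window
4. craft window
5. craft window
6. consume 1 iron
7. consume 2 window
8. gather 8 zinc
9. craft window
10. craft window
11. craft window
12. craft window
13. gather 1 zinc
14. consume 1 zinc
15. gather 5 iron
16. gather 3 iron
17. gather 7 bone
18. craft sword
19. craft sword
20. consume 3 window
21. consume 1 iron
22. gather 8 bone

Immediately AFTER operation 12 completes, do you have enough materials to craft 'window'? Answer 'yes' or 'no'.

Answer: no

Derivation:
After 1 (gather 1 iron): iron=1
After 2 (gather 6 zinc): iron=1 zinc=6
After 3 (craft window): iron=1 window=2 zinc=4
After 4 (craft window): iron=1 window=4 zinc=2
After 5 (craft window): iron=1 window=6
After 6 (consume 1 iron): window=6
After 7 (consume 2 window): window=4
After 8 (gather 8 zinc): window=4 zinc=8
After 9 (craft window): window=6 zinc=6
After 10 (craft window): window=8 zinc=4
After 11 (craft window): window=10 zinc=2
After 12 (craft window): window=12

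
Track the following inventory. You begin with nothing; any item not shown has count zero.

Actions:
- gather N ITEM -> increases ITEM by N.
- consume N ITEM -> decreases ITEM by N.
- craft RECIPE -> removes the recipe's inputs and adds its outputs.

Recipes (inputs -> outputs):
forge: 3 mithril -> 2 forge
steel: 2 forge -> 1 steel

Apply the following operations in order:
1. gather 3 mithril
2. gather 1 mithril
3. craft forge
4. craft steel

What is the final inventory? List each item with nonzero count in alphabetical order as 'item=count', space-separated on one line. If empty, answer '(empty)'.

Answer: mithril=1 steel=1

Derivation:
After 1 (gather 3 mithril): mithril=3
After 2 (gather 1 mithril): mithril=4
After 3 (craft forge): forge=2 mithril=1
After 4 (craft steel): mithril=1 steel=1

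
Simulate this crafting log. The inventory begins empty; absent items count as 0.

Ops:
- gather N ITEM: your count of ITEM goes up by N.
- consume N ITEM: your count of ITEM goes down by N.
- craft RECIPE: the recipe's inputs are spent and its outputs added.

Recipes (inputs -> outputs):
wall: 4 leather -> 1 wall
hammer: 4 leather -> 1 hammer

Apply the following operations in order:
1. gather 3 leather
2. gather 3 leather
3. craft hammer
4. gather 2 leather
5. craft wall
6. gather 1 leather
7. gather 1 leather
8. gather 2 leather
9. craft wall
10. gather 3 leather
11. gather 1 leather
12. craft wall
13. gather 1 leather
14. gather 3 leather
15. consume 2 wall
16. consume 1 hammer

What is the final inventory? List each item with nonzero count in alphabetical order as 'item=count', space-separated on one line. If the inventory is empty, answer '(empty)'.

After 1 (gather 3 leather): leather=3
After 2 (gather 3 leather): leather=6
After 3 (craft hammer): hammer=1 leather=2
After 4 (gather 2 leather): hammer=1 leather=4
After 5 (craft wall): hammer=1 wall=1
After 6 (gather 1 leather): hammer=1 leather=1 wall=1
After 7 (gather 1 leather): hammer=1 leather=2 wall=1
After 8 (gather 2 leather): hammer=1 leather=4 wall=1
After 9 (craft wall): hammer=1 wall=2
After 10 (gather 3 leather): hammer=1 leather=3 wall=2
After 11 (gather 1 leather): hammer=1 leather=4 wall=2
After 12 (craft wall): hammer=1 wall=3
After 13 (gather 1 leather): hammer=1 leather=1 wall=3
After 14 (gather 3 leather): hammer=1 leather=4 wall=3
After 15 (consume 2 wall): hammer=1 leather=4 wall=1
After 16 (consume 1 hammer): leather=4 wall=1

Answer: leather=4 wall=1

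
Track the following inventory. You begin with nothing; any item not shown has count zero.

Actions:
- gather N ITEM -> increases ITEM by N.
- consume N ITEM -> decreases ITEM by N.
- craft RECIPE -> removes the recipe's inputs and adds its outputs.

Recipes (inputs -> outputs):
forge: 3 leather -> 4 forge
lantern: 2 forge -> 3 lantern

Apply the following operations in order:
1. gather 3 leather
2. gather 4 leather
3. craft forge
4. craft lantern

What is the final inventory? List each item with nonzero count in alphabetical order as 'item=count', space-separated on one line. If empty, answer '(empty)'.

After 1 (gather 3 leather): leather=3
After 2 (gather 4 leather): leather=7
After 3 (craft forge): forge=4 leather=4
After 4 (craft lantern): forge=2 lantern=3 leather=4

Answer: forge=2 lantern=3 leather=4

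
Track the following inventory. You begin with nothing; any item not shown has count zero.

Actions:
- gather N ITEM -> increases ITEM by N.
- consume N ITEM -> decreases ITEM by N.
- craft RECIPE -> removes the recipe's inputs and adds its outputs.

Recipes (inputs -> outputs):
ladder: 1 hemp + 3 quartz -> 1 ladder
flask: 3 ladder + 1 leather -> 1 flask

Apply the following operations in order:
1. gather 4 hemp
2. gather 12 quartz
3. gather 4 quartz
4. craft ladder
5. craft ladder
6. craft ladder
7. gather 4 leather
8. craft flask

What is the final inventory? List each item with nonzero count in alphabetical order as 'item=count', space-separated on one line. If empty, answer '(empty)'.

Answer: flask=1 hemp=1 leather=3 quartz=7

Derivation:
After 1 (gather 4 hemp): hemp=4
After 2 (gather 12 quartz): hemp=4 quartz=12
After 3 (gather 4 quartz): hemp=4 quartz=16
After 4 (craft ladder): hemp=3 ladder=1 quartz=13
After 5 (craft ladder): hemp=2 ladder=2 quartz=10
After 6 (craft ladder): hemp=1 ladder=3 quartz=7
After 7 (gather 4 leather): hemp=1 ladder=3 leather=4 quartz=7
After 8 (craft flask): flask=1 hemp=1 leather=3 quartz=7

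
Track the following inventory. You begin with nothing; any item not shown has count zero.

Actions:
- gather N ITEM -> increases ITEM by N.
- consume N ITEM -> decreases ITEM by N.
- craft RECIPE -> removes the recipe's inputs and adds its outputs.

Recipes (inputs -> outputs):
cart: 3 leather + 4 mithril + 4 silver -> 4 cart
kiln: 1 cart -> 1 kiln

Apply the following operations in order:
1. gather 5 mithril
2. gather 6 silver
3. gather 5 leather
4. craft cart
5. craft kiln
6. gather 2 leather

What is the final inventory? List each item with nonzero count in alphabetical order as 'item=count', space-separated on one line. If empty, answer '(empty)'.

Answer: cart=3 kiln=1 leather=4 mithril=1 silver=2

Derivation:
After 1 (gather 5 mithril): mithril=5
After 2 (gather 6 silver): mithril=5 silver=6
After 3 (gather 5 leather): leather=5 mithril=5 silver=6
After 4 (craft cart): cart=4 leather=2 mithril=1 silver=2
After 5 (craft kiln): cart=3 kiln=1 leather=2 mithril=1 silver=2
After 6 (gather 2 leather): cart=3 kiln=1 leather=4 mithril=1 silver=2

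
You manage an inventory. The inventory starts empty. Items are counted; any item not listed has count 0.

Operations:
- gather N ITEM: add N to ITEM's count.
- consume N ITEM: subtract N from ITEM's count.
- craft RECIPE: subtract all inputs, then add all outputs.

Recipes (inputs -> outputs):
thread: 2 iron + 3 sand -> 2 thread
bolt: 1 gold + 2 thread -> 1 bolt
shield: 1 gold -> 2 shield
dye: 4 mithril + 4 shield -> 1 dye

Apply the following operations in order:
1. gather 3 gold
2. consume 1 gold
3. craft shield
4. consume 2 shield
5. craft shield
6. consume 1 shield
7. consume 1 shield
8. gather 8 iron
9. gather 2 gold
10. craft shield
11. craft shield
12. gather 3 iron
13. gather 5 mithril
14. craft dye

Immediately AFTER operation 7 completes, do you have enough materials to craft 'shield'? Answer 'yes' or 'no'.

Answer: no

Derivation:
After 1 (gather 3 gold): gold=3
After 2 (consume 1 gold): gold=2
After 3 (craft shield): gold=1 shield=2
After 4 (consume 2 shield): gold=1
After 5 (craft shield): shield=2
After 6 (consume 1 shield): shield=1
After 7 (consume 1 shield): (empty)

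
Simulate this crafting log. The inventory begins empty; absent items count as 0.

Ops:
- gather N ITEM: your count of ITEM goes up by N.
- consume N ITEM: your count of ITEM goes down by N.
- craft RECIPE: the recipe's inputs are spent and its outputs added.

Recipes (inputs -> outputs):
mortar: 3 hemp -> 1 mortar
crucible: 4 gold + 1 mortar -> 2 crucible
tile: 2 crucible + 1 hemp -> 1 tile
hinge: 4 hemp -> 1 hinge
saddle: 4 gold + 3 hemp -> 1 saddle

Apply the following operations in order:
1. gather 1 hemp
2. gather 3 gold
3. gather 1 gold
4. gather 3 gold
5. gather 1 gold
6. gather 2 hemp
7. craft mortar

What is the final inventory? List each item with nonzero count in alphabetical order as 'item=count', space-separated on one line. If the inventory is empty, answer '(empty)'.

After 1 (gather 1 hemp): hemp=1
After 2 (gather 3 gold): gold=3 hemp=1
After 3 (gather 1 gold): gold=4 hemp=1
After 4 (gather 3 gold): gold=7 hemp=1
After 5 (gather 1 gold): gold=8 hemp=1
After 6 (gather 2 hemp): gold=8 hemp=3
After 7 (craft mortar): gold=8 mortar=1

Answer: gold=8 mortar=1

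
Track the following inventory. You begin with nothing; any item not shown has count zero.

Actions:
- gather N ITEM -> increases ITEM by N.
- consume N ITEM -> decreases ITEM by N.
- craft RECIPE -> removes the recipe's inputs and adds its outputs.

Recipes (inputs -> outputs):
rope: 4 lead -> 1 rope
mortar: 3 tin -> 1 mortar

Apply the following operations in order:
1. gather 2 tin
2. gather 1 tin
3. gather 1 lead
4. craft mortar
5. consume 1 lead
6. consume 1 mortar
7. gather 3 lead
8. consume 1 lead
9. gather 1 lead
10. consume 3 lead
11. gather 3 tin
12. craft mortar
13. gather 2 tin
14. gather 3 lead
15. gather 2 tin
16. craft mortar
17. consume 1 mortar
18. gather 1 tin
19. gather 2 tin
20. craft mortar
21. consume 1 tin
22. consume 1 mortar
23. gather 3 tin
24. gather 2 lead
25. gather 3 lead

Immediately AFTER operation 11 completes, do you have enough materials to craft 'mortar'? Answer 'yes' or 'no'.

After 1 (gather 2 tin): tin=2
After 2 (gather 1 tin): tin=3
After 3 (gather 1 lead): lead=1 tin=3
After 4 (craft mortar): lead=1 mortar=1
After 5 (consume 1 lead): mortar=1
After 6 (consume 1 mortar): (empty)
After 7 (gather 3 lead): lead=3
After 8 (consume 1 lead): lead=2
After 9 (gather 1 lead): lead=3
After 10 (consume 3 lead): (empty)
After 11 (gather 3 tin): tin=3

Answer: yes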